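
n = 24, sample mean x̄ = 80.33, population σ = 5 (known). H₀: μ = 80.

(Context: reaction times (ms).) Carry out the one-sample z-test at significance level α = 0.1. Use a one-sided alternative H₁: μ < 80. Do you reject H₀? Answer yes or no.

SE = σ/√n = 5/√24 = 1.0206
z = (x̄−μ₀)/SE = (80.33−80)/1.0206 = 0.3233
p-value (one-sided, H₁ less) = 0.62678
At α=0.1: p ≥ α → fail to reject H₀

reject H₀: no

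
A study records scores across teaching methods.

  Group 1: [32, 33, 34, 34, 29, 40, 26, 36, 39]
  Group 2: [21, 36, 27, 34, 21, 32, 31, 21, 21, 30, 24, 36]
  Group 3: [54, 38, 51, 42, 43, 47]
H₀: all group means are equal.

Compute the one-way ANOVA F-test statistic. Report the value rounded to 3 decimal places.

Group means [33.67, 27.83, 45.83], grand mean 33.778
SSB = Σnᵢ(x̄ᵢ−x̄)² = 1296.167; SSW = ΣΣ(x−x̄ᵢ)² = 742.500
MSB = 1296.167/2 = 648.0833; MSW = 742.500/24 = 30.9375
F = MSB/MSW = 20.9481
df = (2, 24)

test statistic = 20.948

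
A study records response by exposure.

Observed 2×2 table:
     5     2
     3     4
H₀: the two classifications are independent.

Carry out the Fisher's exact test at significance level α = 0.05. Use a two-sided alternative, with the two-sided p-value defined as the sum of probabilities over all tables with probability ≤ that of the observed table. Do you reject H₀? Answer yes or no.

reject H₀: no

Margins: r₁=7, r₂=7, c₁=8, c₂=6, n=14
p_obs = C(7,5)·C(7,3)/C(14,8); sum pmf over tables with pmf ≤ p_obs
p-value (two-sided) = 0.59207
At α=0.05: p ≥ α → fail to reject H₀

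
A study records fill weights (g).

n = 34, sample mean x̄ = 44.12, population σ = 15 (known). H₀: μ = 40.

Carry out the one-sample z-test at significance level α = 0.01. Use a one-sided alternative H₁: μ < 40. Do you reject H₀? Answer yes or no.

SE = σ/√n = 15/√34 = 2.5725
z = (x̄−μ₀)/SE = (44.12−40)/2.5725 = 1.6016
p-value (one-sided, H₁ less) = 0.94537
At α=0.01: p ≥ α → fail to reject H₀

reject H₀: no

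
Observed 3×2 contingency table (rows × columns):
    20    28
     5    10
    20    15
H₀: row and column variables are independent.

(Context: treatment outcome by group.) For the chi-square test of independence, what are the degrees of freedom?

degrees of freedom = 2

df = (r−1)(c−1) = (3−1)·(2−1) = 2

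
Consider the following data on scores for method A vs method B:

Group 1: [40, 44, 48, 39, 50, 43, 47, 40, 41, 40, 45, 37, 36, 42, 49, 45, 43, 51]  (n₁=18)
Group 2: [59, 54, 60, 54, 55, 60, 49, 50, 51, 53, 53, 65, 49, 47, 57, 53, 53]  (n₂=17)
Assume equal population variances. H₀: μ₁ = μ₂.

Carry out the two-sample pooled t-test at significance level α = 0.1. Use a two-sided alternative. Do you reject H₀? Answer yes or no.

x̄₁=43.333, s₁=4.406, n₁=18
x̄₂=54.235, s₂=4.711, n₂=17
s_p² = [17·4.406² + 16·4.711²]/33 = 20.7594
SE = √(s_p²·(1/18+1/17)) = 1.5409
t = (43.333−54.235)/1.5409 = -7.0750
df = 33
p-value (two-sided) = 0.00000
At α=0.1: p < α → reject H₀

reject H₀: yes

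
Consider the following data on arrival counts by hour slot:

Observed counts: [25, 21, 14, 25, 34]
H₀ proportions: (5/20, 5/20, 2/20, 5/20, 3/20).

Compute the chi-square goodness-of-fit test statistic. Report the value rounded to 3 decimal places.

test statistic = 19.073

n = 119; E_i = n·p_i = [29.75, 29.75, 11.90, 29.75, 17.85]
χ² = (25−29.75)²/29.75 + (21−29.75)²/29.75 + (14−11.90)²/11.90 + (25−29.75)²/29.75 + (34−17.85)²/17.85 = 19.0728
df = 4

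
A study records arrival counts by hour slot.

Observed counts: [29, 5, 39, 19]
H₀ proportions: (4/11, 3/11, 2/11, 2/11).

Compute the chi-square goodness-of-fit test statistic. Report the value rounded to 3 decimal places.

n = 92; E_i = n·p_i = [33.45, 25.09, 16.73, 16.73]
χ² = (29−33.45)²/33.45 + (5−25.09)²/25.09 + (39−16.73)²/16.73 + (19−16.73)²/16.73 = 46.6458
df = 3

test statistic = 46.646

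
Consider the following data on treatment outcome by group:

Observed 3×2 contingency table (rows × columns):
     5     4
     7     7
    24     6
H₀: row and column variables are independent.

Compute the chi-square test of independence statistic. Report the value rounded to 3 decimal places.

Row totals [9, 14, 30], col totals [36, 17], n=53
χ² = (5−6.11)²/6.11 + (4−2.89)²/2.89 + (7−9.51)²/9.51 + (7−4.49)²/4.49 + (24−20.38)²/20.38 + (6−9.62)²/9.62 = 4.7044
df = 2

test statistic = 4.704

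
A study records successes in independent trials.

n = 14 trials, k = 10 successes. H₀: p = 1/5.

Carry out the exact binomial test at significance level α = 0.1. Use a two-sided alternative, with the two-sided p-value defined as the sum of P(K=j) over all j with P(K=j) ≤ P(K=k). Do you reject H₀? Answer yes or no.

reject H₀: yes

Exact binomial: n=14, k=10, p₀=1/5=0.2000
P(X=j) = C(n,j)·p₀^j·(1−p₀)^(n−j); p = Σ P(X=j) over j with P(X=j) ≤ P(X=10)
p-value (two-sided) = 0.00005
At α=0.1: p < α → reject H₀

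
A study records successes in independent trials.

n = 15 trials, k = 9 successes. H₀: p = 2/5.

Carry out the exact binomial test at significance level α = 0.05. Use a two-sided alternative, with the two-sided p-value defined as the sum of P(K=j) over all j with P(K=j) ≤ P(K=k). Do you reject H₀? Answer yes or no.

Exact binomial: n=15, k=9, p₀=2/5=0.4000
P(X=j) = C(n,j)·p₀^j·(1−p₀)^(n−j); p = Σ P(X=j) over j with P(X=j) ≤ P(X=9)
p-value (two-sided) = 0.12216
At α=0.05: p ≥ α → fail to reject H₀

reject H₀: no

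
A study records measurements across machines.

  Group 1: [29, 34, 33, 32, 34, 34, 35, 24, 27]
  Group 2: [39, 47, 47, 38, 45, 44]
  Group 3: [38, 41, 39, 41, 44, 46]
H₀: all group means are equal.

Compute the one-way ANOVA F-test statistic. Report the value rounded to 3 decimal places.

Group means [31.33, 43.33, 41.50], grand mean 37.667
SSB = Σnᵢ(x̄ᵢ−x̄)² = 641.833; SSW = ΣΣ(x−x̄ᵢ)² = 238.833
MSB = 641.833/2 = 320.9167; MSW = 238.833/18 = 13.2685
F = MSB/MSW = 24.1863
df = (2, 18)

test statistic = 24.186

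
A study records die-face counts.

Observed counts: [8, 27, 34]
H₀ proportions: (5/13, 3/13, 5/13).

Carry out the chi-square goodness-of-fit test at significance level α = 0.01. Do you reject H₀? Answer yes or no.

reject H₀: yes

n = 69; E_i = n·p_i = [26.54, 15.92, 26.54]
χ² = (8−26.54)²/26.54 + (27−15.92)²/15.92 + (34−26.54)²/26.54 = 22.7536
df = 2
p-value (upper-tail) = 0.00001
At α=0.01: p < α → reject H₀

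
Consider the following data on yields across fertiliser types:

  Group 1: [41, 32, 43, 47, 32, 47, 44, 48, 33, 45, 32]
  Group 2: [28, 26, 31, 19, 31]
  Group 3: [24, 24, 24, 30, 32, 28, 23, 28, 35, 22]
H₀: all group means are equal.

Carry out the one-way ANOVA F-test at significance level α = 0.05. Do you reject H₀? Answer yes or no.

Group means [40.36, 27.00, 27.00], grand mean 32.654
SSB = Σnᵢ(x̄ᵢ−x̄)² = 1133.339; SSW = ΣΣ(x−x̄ᵢ)² = 718.545
MSB = 1133.339/2 = 566.6696; MSW = 718.545/23 = 31.2411
F = MSB/MSW = 18.1386
df = (2, 23)
p-value (upper-tail) = 0.00002
At α=0.05: p < α → reject H₀

reject H₀: yes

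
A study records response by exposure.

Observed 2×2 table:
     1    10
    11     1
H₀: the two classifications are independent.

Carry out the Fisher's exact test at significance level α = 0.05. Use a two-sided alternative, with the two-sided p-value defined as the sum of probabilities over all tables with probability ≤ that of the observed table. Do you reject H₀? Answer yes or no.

Margins: r₁=11, r₂=12, c₁=12, c₂=11, n=23
p_obs = C(11,1)·C(12,11)/C(23,12); sum pmf over tables with pmf ≤ p_obs
p-value (two-sided) = 0.00011
At α=0.05: p < α → reject H₀

reject H₀: yes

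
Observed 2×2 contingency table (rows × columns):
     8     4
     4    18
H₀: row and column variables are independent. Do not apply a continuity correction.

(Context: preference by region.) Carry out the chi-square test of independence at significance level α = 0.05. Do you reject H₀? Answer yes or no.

reject H₀: yes

Row totals [12, 22], col totals [12, 22], n=34
χ² = (8−4.24)²/4.24 + (4−7.76)²/7.76 + (4−7.76)²/7.76 + (18−14.24)²/14.24 = 7.9927
df = 1
p-value (upper-tail) = 0.00470
At α=0.05: p < α → reject H₀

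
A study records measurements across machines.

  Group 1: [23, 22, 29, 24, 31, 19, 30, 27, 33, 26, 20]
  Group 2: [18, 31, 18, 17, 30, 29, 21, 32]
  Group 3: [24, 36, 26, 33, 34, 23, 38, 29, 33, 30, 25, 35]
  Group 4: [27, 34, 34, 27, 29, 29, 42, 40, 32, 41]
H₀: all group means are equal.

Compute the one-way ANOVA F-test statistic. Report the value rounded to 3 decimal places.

Group means [25.82, 24.50, 30.50, 33.50], grand mean 28.805
SSB = Σnᵢ(x̄ᵢ−x̄)² = 501.303; SSW = ΣΣ(x−x̄ᵢ)² = 1097.136
MSB = 501.303/3 = 167.1009; MSW = 1097.136/37 = 29.6523
F = MSB/MSW = 5.6353
df = (3, 37)

test statistic = 5.635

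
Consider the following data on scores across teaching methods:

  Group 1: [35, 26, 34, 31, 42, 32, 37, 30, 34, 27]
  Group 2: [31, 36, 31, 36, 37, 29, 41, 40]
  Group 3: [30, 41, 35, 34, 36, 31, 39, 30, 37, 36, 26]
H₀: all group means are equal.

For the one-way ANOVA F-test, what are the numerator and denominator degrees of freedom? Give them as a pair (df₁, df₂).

degrees of freedom = [2, 26]

k = 3 groups, N = 29 total
df = (k−1, N−k) = (3−1, 29−3) = (2, 26)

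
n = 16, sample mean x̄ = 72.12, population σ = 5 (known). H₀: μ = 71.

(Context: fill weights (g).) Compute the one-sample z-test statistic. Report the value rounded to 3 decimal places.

test statistic = 0.896

SE = σ/√n = 5/√16 = 1.2500
z = (x̄−μ₀)/SE = (72.12−71)/1.2500 = 0.8960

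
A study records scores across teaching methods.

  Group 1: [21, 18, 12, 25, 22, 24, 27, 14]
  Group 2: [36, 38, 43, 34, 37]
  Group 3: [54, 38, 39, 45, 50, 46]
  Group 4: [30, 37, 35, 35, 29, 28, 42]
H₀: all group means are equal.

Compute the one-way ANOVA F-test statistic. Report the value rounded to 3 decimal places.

test statistic = 28.755

Group means [20.38, 37.60, 45.33, 33.71], grand mean 33.038
SSB = Σnᵢ(x̄ᵢ−x̄)² = 2297.125; SSW = ΣΣ(x−x̄ᵢ)² = 585.837
MSB = 2297.125/3 = 765.7082; MSW = 585.837/22 = 26.6290
F = MSB/MSW = 28.7547
df = (3, 22)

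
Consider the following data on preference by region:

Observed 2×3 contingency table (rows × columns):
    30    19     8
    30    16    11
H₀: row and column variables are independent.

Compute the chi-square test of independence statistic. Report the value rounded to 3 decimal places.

Row totals [57, 57], col totals [60, 35, 19], n=114
χ² = (30−30.00)²/30.00 + (19−17.50)²/17.50 + (8−9.50)²/9.50 + (30−30.00)²/30.00 + (16−17.50)²/17.50 + (11−9.50)²/9.50 = 0.7308
df = 2

test statistic = 0.731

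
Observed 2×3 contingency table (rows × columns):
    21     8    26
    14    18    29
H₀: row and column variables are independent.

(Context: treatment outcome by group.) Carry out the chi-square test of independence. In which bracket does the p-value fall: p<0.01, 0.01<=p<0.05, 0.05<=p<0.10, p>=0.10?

Row totals [55, 61], col totals [35, 26, 55], n=116
χ² = (21−16.59)²/16.59 + (8−12.33)²/12.33 + (26−26.08)²/26.08 + (14−18.41)²/18.41 + (18−13.67)²/13.67 + (29−28.92)²/28.92 = 5.1131
df = 2
p-value (upper-tail) = 0.07757
→ bracket: 0.05<=p<0.10

p-value bracket: 0.05<=p<0.10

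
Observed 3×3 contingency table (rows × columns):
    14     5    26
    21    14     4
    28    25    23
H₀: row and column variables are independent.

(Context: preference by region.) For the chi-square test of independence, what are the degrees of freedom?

df = (r−1)(c−1) = (3−1)·(3−1) = 4

degrees of freedom = 4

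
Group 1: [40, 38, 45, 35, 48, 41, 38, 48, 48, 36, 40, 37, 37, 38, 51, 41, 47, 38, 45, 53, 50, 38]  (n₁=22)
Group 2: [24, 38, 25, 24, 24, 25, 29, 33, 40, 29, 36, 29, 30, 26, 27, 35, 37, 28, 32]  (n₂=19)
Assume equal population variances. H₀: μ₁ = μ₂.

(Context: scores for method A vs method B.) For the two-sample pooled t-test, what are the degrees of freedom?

degrees of freedom = 39

df = n₁ + n₂ − 2 = 22 + 19 − 2 = 39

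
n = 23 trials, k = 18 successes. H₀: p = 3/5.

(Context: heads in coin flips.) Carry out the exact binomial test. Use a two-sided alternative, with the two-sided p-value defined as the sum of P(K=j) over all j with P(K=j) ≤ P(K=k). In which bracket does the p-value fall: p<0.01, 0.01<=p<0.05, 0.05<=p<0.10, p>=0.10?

Exact binomial: n=23, k=18, p₀=3/5=0.6000
P(X=j) = C(n,j)·p₀^j·(1−p₀)^(n−j); p = Σ P(X=j) over j with P(X=j) ≤ P(X=18)
p-value (two-sided) = 0.08889
→ bracket: 0.05<=p<0.10

p-value bracket: 0.05<=p<0.10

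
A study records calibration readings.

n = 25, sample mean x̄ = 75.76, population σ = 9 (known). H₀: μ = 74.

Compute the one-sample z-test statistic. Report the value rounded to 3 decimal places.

SE = σ/√n = 9/√25 = 1.8000
z = (x̄−μ₀)/SE = (75.76−74)/1.8000 = 0.9778

test statistic = 0.978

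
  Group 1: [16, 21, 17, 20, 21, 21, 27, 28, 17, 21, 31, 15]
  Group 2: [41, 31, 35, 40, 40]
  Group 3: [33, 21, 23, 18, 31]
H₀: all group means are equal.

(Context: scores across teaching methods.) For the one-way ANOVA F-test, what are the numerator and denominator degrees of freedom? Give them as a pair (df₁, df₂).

k = 3 groups, N = 22 total
df = (k−1, N−k) = (3−1, 22−3) = (2, 19)

degrees of freedom = [2, 19]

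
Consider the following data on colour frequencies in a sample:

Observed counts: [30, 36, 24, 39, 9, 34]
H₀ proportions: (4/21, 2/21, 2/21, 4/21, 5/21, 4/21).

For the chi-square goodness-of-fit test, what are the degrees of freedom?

degrees of freedom = 5

df = k − 1 = 6 − 1 = 5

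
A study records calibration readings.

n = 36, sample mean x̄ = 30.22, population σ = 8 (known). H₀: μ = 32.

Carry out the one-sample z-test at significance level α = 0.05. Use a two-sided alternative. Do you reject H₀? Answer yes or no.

SE = σ/√n = 8/√36 = 1.3333
z = (x̄−μ₀)/SE = (30.22−32)/1.3333 = -1.3350
p-value (two-sided) = 0.18188
At α=0.05: p ≥ α → fail to reject H₀

reject H₀: no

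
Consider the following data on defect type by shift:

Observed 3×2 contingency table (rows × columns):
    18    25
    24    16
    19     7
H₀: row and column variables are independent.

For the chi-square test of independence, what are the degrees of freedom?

degrees of freedom = 2

df = (r−1)(c−1) = (3−1)·(2−1) = 2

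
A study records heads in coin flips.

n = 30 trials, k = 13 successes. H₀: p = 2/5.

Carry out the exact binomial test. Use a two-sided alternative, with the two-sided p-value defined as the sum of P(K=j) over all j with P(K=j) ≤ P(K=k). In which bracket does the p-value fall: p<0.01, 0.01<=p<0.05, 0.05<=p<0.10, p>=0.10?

p-value bracket: p>=0.10

Exact binomial: n=30, k=13, p₀=2/5=0.4000
P(X=j) = C(n,j)·p₀^j·(1−p₀)^(n−j); p = Σ P(X=j) over j with P(X=j) ≤ P(X=13)
p-value (two-sided) = 0.71301
→ bracket: p>=0.10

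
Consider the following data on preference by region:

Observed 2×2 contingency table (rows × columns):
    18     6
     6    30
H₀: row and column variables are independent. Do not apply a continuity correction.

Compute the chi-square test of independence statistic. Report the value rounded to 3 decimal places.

test statistic = 20.417

Row totals [24, 36], col totals [24, 36], n=60
χ² = (18−9.60)²/9.60 + (6−14.40)²/14.40 + (6−14.40)²/14.40 + (30−21.60)²/21.60 = 20.4167
df = 1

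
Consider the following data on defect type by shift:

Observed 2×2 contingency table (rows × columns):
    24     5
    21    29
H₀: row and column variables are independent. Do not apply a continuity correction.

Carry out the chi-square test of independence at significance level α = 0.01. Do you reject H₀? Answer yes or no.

reject H₀: yes

Row totals [29, 50], col totals [45, 34], n=79
χ² = (24−16.52)²/16.52 + (5−12.48)²/12.48 + (21−28.48)²/28.48 + (29−21.52)²/21.52 = 12.4378
df = 1
p-value (upper-tail) = 0.00042
At α=0.01: p < α → reject H₀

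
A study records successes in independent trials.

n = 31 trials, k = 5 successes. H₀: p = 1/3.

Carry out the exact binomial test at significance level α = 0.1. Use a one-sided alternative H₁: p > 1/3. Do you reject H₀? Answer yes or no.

Exact binomial: n=31, k=5, p₀=1/3=0.3333
P(X≥5) from Σ C(n,i)·p₀^i·(1−p₀)^(n−i)
p-value (one-sided, H₁ greater) = 0.99075
At α=0.1: p ≥ α → fail to reject H₀

reject H₀: no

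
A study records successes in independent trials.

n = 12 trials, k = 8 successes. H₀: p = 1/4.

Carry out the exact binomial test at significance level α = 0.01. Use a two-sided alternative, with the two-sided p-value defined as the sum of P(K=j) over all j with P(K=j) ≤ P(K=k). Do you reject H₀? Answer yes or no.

Exact binomial: n=12, k=8, p₀=1/4=0.2500
P(X=j) = C(n,j)·p₀^j·(1−p₀)^(n−j); p = Σ P(X=j) over j with P(X=j) ≤ P(X=8)
p-value (two-sided) = 0.00278
At α=0.01: p < α → reject H₀

reject H₀: yes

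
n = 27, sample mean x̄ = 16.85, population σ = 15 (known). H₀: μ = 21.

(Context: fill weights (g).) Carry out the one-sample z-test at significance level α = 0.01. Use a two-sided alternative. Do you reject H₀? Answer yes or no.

SE = σ/√n = 15/√27 = 2.8868
z = (x̄−μ₀)/SE = (16.85−21)/2.8868 = -1.4376
p-value (two-sided) = 0.15055
At α=0.01: p ≥ α → fail to reject H₀

reject H₀: no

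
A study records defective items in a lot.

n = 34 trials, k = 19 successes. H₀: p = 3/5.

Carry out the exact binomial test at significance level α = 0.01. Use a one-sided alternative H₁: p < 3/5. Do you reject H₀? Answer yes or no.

Exact binomial: n=34, k=19, p₀=3/5=0.6000
P(X≤19) from Σ C(n,i)·p₀^i·(1−p₀)^(n−i)
p-value (one-sided, H₁ less) = 0.37260
At α=0.01: p ≥ α → fail to reject H₀

reject H₀: no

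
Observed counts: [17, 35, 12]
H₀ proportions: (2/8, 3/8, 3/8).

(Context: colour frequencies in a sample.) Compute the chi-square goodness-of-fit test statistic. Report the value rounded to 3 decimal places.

test statistic = 11.104

n = 64; E_i = n·p_i = [16.00, 24.00, 24.00]
χ² = (17−16.00)²/16.00 + (35−24.00)²/24.00 + (12−24.00)²/24.00 = 11.1042
df = 2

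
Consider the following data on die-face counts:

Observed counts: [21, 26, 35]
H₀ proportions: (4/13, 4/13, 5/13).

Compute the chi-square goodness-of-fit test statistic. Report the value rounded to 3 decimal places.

test statistic = 1.113

n = 82; E_i = n·p_i = [25.23, 25.23, 31.54]
χ² = (21−25.23)²/25.23 + (26−25.23)²/25.23 + (35−31.54)²/31.54 = 1.1128
df = 2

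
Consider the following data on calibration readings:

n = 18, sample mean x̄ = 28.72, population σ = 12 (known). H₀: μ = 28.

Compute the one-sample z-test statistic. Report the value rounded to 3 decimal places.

test statistic = 0.255

SE = σ/√n = 12/√18 = 2.8284
z = (x̄−μ₀)/SE = (28.72−28)/2.8284 = 0.2546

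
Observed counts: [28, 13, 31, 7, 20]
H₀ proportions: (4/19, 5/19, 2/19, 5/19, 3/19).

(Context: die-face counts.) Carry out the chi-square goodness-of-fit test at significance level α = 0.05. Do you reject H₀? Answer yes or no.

n = 99; E_i = n·p_i = [20.84, 26.05, 10.42, 26.05, 15.63]
χ² = (28−20.84)²/20.84 + (13−26.05)²/26.05 + (31−10.42)²/10.42 + (7−26.05)²/26.05 + (20−15.63)²/15.63 = 64.7902
df = 4
p-value (upper-tail) = 0.00000
At α=0.05: p < α → reject H₀

reject H₀: yes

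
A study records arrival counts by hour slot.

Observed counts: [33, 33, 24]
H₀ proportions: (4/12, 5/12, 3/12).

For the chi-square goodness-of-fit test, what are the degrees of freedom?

degrees of freedom = 2

df = k − 1 = 3 − 1 = 2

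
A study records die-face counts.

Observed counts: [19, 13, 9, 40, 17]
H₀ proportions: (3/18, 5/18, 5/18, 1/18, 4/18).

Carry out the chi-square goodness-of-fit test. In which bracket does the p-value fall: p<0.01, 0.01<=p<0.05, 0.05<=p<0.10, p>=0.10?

p-value bracket: p<0.01

n = 98; E_i = n·p_i = [16.33, 27.22, 27.22, 5.44, 21.78]
χ² = (19−16.33)²/16.33 + (13−27.22)²/27.22 + (9−27.22)²/27.22 + (40−5.44)²/5.44 + (17−21.78)²/21.78 = 240.4337
df = 4
p-value (upper-tail) = 0.00000
→ bracket: p<0.01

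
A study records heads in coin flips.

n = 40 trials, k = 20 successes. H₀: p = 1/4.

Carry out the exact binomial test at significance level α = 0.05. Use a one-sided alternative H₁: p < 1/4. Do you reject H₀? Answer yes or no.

reject H₀: no

Exact binomial: n=40, k=20, p₀=1/4=0.2500
P(X≤20) from Σ C(n,i)·p₀^i·(1−p₀)^(n−i)
p-value (one-sided, H₁ less) = 0.99983
At α=0.05: p ≥ α → fail to reject H₀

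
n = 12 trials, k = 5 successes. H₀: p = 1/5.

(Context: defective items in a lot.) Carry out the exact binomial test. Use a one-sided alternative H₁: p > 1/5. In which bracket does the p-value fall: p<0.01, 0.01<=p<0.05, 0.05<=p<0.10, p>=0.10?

p-value bracket: 0.05<=p<0.10

Exact binomial: n=12, k=5, p₀=1/5=0.2000
P(X≥5) from Σ C(n,i)·p₀^i·(1−p₀)^(n−i)
p-value (one-sided, H₁ greater) = 0.07256
→ bracket: 0.05<=p<0.10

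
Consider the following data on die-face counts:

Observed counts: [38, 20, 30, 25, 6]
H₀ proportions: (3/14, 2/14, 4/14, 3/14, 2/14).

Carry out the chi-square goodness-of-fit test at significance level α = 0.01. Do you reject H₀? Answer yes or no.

n = 119; E_i = n·p_i = [25.50, 17.00, 34.00, 25.50, 17.00]
χ² = (38−25.50)²/25.50 + (20−17.00)²/17.00 + (30−34.00)²/34.00 + (25−25.50)²/25.50 + (6−17.00)²/17.00 = 14.2549
df = 4
p-value (upper-tail) = 0.00652
At α=0.01: p < α → reject H₀

reject H₀: yes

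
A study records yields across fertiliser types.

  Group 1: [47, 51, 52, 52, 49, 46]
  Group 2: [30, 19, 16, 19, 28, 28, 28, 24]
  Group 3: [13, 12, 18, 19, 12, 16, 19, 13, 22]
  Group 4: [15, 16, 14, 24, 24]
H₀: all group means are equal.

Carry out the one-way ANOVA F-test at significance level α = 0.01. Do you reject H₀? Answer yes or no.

reject H₀: yes

Group means [49.50, 24.00, 16.00, 18.60], grand mean 25.929
SSB = Σnᵢ(x̄ᵢ−x̄)² = 4519.157; SSW = ΣΣ(x−x̄ᵢ)² = 438.700
MSB = 4519.157/3 = 1506.3857; MSW = 438.700/24 = 18.2792
F = MSB/MSW = 82.4100
df = (3, 24)
p-value (upper-tail) = 0.00000
At α=0.01: p < α → reject H₀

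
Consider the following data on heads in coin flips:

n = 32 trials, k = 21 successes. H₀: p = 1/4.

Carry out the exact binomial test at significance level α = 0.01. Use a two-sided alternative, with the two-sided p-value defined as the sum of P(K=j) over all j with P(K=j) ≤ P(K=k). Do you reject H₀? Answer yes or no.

reject H₀: yes

Exact binomial: n=32, k=21, p₀=1/4=0.2500
P(X=j) = C(n,j)·p₀^j·(1−p₀)^(n−j); p = Σ P(X=j) over j with P(X=j) ≤ P(X=21)
p-value (two-sided) = 0.00000
At α=0.01: p < α → reject H₀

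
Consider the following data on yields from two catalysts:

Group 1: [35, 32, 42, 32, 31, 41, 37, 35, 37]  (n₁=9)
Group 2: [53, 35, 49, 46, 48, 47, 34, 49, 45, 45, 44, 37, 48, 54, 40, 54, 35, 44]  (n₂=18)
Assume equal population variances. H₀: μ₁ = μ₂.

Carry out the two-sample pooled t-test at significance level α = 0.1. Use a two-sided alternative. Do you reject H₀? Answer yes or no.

x̄₁=35.778, s₁=3.898, n₁=9
x̄₂=44.833, s₂=6.382, n₂=18
s_p² = [8·3.898² + 17·6.382²]/25 = 32.5622
SE = √(s_p²·(1/9+1/18)) = 2.3296
t = (35.778−44.833)/2.3296 = -3.8872
df = 25
p-value (two-sided) = 0.00066
At α=0.1: p < α → reject H₀

reject H₀: yes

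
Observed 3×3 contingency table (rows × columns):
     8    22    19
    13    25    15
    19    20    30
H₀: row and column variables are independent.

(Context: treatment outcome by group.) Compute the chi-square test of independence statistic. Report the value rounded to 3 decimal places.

test statistic = 6.562

Row totals [49, 53, 69], col totals [40, 67, 64], n=171
χ² = (8−11.46)²/11.46 + (22−19.20)²/19.20 + (19−18.34)²/18.34 + (13−12.40)²/12.40 + (25−20.77)²/20.77 + (15−19.84)²/19.84 + (19−16.14)²/16.14 + (20−27.04)²/27.04 + (30−25.82)²/25.82 = 6.5622
df = 4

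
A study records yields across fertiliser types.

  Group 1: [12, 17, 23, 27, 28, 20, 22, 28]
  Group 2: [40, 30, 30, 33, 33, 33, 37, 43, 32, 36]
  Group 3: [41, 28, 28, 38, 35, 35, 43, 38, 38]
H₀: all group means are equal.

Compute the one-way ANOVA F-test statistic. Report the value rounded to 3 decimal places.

Group means [22.12, 34.70, 36.00], grand mean 31.407
SSB = Σnᵢ(x̄ᵢ−x̄)² = 987.544; SSW = ΣΣ(x−x̄ᵢ)² = 606.975
MSB = 987.544/2 = 493.7718; MSW = 606.975/24 = 25.2906
F = MSB/MSW = 19.5239
df = (2, 24)

test statistic = 19.524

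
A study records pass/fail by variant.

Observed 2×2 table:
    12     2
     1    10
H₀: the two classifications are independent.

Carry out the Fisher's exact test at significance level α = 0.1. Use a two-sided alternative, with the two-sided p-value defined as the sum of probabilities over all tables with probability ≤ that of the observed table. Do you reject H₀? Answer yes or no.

Margins: r₁=14, r₂=11, c₁=13, c₂=12, n=25
p_obs = C(14,12)·C(11,1)/C(25,13); sum pmf over tables with pmf ≤ p_obs
p-value (two-sided) = 0.00021
At α=0.1: p < α → reject H₀

reject H₀: yes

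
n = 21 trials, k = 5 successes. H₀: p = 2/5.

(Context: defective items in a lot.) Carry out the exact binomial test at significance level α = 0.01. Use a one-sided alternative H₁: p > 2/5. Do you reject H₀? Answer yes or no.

Exact binomial: n=21, k=5, p₀=2/5=0.4000
P(X≥5) from Σ C(n,i)·p₀^i·(1−p₀)^(n−i)
p-value (one-sided, H₁ greater) = 0.96304
At α=0.01: p ≥ α → fail to reject H₀

reject H₀: no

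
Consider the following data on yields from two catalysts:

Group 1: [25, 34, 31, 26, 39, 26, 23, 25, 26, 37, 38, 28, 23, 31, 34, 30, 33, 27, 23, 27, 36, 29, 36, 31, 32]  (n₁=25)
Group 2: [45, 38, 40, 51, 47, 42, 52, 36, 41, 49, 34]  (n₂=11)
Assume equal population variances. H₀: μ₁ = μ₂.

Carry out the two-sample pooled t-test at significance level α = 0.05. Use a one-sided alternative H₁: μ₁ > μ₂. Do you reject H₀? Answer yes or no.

x̄₁=30.000, s₁=4.924, n₁=25
x̄₂=43.182, s₂=6.080, n₂=11
s_p² = [24·4.924² + 10·6.080²]/34 = 27.9893
SE = √(s_p²·(1/25+1/11)) = 1.9142
t = (30.000−43.182)/1.9142 = -6.8864
df = 34
p-value (one-sided, H₁ greater) = 1.00000
At α=0.05: p ≥ α → fail to reject H₀

reject H₀: no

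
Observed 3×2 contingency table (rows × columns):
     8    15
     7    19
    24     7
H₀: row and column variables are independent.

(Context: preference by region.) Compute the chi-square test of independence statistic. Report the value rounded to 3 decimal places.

Row totals [23, 26, 31], col totals [39, 41], n=80
χ² = (8−11.21)²/11.21 + (15−11.79)²/11.79 + (7−12.68)²/12.68 + (19−13.32)²/13.32 + (24−15.11)²/15.11 + (7−15.89)²/15.89 = 16.9521
df = 2

test statistic = 16.952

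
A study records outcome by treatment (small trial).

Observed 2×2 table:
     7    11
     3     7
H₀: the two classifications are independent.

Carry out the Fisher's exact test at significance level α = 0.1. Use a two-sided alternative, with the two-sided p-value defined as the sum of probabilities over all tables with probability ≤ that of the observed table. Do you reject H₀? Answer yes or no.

Margins: r₁=18, r₂=10, c₁=10, c₂=18, n=28
p_obs = C(18,7)·C(10,3)/C(28,10); sum pmf over tables with pmf ≤ p_obs
p-value (two-sided) = 0.70293
At α=0.1: p ≥ α → fail to reject H₀

reject H₀: no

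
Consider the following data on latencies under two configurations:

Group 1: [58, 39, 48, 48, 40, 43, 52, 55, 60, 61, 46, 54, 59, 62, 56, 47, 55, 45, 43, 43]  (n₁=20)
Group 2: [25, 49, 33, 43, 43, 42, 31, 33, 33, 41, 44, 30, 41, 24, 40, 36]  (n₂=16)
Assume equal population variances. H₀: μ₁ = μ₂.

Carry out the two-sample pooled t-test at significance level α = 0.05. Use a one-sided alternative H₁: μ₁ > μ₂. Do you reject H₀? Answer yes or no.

reject H₀: yes

x̄₁=50.700, s₁=7.371, n₁=20
x̄₂=36.750, s₂=7.197, n₂=16
s_p² = [19·7.371² + 15·7.197²]/34 = 53.2118
SE = √(s_p²·(1/20+1/16)) = 2.4467
t = (50.700−36.750)/2.4467 = 5.7016
df = 34
p-value (one-sided, H₁ greater) = 0.00000
At α=0.05: p < α → reject H₀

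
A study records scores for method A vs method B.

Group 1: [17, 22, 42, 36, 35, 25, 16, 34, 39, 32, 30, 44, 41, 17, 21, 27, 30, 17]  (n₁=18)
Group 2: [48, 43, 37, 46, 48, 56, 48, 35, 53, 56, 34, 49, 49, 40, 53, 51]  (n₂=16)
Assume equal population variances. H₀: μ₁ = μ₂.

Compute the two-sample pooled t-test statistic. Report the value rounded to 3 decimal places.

x̄₁=29.167, s₁=9.370, n₁=18
x̄₂=46.625, s₂=7.013, n₂=16
s_p² = [17·9.370² + 15·7.013²]/32 = 69.6953
SE = √(s_p²·(1/18+1/16)) = 2.8684
t = (29.167−46.625)/2.8684 = -6.0864
df = 32

test statistic = -6.086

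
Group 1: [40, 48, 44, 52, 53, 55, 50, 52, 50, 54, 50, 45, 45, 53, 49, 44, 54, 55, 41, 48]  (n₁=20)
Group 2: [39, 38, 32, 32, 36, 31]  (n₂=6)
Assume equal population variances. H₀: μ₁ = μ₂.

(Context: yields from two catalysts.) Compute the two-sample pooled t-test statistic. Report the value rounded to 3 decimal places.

test statistic = 7.059

x̄₁=49.100, s₁=4.610, n₁=20
x̄₂=34.667, s₂=3.445, n₂=6
s_p² = [19·4.610² + 5·3.445²]/24 = 19.2972
SE = √(s_p²·(1/20+1/6)) = 2.0448
t = (49.100−34.667)/2.0448 = 7.0587
df = 24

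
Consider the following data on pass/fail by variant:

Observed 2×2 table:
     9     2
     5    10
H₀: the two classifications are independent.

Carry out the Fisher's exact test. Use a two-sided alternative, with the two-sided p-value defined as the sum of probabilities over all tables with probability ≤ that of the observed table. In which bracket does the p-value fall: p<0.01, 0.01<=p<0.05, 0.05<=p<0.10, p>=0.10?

p-value bracket: 0.01<=p<0.05

Margins: r₁=11, r₂=15, c₁=14, c₂=12, n=26
p_obs = C(11,9)·C(15,5)/C(26,14); sum pmf over tables with pmf ≤ p_obs
p-value (two-sided) = 0.02142
→ bracket: 0.01<=p<0.05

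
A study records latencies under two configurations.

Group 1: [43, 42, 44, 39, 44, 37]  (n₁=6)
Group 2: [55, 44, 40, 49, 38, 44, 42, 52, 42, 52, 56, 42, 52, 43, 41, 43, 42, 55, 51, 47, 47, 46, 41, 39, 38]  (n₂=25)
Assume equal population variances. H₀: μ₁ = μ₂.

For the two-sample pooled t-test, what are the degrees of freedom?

degrees of freedom = 29

df = n₁ + n₂ − 2 = 6 + 25 − 2 = 29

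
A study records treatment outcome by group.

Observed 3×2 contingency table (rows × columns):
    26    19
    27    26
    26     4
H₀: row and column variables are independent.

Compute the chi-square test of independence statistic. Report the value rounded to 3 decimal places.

Row totals [45, 53, 30], col totals [79, 49], n=128
χ² = (26−27.77)²/27.77 + (19−17.23)²/17.23 + (27−32.71)²/32.71 + (26−20.29)²/20.29 + (26−18.52)²/18.52 + (4−11.48)²/11.48 = 10.8033
df = 2

test statistic = 10.803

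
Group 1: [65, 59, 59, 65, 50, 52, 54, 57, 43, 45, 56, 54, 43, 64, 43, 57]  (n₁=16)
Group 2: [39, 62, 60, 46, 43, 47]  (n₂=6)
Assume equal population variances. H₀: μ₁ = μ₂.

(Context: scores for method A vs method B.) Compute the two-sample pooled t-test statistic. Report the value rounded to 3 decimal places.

x̄₁=54.125, s₁=7.650, n₁=16
x̄₂=49.500, s₂=9.354, n₂=6
s_p² = [15·7.650² + 5·9.354²]/20 = 65.7625
SE = √(s_p²·(1/16+1/6)) = 3.8821
t = (54.125−49.500)/3.8821 = 1.1914
df = 20

test statistic = 1.191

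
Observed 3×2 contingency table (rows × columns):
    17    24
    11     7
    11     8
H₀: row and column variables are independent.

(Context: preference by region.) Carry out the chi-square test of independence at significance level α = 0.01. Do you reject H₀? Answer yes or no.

Row totals [41, 18, 19], col totals [39, 39], n=78
χ² = (17−20.50)²/20.50 + (24−20.50)²/20.50 + (11−9.00)²/9.00 + (7−9.00)²/9.00 + (11−9.50)²/9.50 + (8−9.50)²/9.50 = 2.5577
df = 2
p-value (upper-tail) = 0.27836
At α=0.01: p ≥ α → fail to reject H₀

reject H₀: no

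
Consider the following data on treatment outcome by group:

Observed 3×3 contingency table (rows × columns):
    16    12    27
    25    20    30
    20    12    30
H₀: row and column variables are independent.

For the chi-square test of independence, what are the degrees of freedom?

degrees of freedom = 4

df = (r−1)(c−1) = (3−1)·(3−1) = 4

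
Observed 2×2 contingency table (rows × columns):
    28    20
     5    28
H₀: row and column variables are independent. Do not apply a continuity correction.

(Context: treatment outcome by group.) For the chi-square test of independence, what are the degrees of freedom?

df = (r−1)(c−1) = (2−1)·(2−1) = 1

degrees of freedom = 1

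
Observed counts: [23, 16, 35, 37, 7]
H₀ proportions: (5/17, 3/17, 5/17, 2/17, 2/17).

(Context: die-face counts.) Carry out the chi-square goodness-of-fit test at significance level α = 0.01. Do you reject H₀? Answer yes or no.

n = 118; E_i = n·p_i = [34.71, 20.82, 34.71, 13.88, 13.88]
χ² = (23−34.71)²/34.71 + (16−20.82)²/20.82 + (35−34.71)²/34.71 + (37−13.88)²/13.88 + (7−13.88)²/13.88 = 46.9768
df = 4
p-value (upper-tail) = 0.00000
At α=0.01: p < α → reject H₀

reject H₀: yes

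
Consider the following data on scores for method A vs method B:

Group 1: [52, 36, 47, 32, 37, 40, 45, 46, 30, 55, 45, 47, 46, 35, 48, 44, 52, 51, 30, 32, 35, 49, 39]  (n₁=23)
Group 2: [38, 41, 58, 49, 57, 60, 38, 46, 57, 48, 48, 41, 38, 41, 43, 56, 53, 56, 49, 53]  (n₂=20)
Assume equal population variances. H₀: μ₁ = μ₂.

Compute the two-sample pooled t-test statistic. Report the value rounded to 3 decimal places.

x̄₁=42.304, s₁=7.678, n₁=23
x̄₂=48.500, s₂=7.459, n₂=20
s_p² = [22·7.678² + 19·7.459²]/41 = 57.4115
SE = √(s_p²·(1/23+1/20)) = 2.3166
t = (42.304−48.500)/2.3166 = -2.6744
df = 41

test statistic = -2.674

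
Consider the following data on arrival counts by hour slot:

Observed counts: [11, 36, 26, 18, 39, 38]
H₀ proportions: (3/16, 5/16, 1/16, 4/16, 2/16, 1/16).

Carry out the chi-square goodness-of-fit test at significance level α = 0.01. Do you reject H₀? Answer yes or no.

n = 168; E_i = n·p_i = [31.50, 52.50, 10.50, 42.00, 21.00, 10.50]
χ² = (11−31.50)²/31.50 + (36−52.50)²/52.50 + (26−10.50)²/10.50 + (18−42.00)²/42.00 + (39−21.00)²/21.00 + (38−10.50)²/10.50 = 142.5746
df = 5
p-value (upper-tail) = 0.00000
At α=0.01: p < α → reject H₀

reject H₀: yes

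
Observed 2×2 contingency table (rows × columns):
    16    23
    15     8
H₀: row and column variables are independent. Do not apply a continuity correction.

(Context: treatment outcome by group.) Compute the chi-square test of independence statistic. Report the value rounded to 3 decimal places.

test statistic = 3.387

Row totals [39, 23], col totals [31, 31], n=62
χ² = (16−19.50)²/19.50 + (23−19.50)²/19.50 + (15−11.50)²/11.50 + (8−11.50)²/11.50 = 3.3868
df = 1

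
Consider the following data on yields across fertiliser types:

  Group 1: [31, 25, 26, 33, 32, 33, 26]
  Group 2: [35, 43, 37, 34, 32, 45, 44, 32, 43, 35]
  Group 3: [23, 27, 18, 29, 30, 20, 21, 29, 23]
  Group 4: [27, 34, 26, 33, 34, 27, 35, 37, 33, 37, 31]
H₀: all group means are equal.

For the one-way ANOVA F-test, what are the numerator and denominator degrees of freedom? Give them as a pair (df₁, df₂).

k = 4 groups, N = 37 total
df = (k−1, N−k) = (4−1, 37−4) = (3, 33)

degrees of freedom = [3, 33]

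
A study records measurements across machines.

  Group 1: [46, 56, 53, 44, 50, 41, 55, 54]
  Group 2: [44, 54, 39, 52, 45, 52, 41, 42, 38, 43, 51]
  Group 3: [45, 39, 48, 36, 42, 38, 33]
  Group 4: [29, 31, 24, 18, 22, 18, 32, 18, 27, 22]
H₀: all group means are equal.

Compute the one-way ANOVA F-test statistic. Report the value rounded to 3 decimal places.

Group means [49.88, 45.55, 40.14, 24.10], grand mean 39.500
SSB = Σnᵢ(x̄ᵢ−x̄)² = 3637.641; SSW = ΣΣ(x−x̄ᵢ)² = 971.359
MSB = 3637.641/3 = 1212.5469; MSW = 971.359/32 = 30.3550
F = MSB/MSW = 39.9456
df = (3, 32)

test statistic = 39.946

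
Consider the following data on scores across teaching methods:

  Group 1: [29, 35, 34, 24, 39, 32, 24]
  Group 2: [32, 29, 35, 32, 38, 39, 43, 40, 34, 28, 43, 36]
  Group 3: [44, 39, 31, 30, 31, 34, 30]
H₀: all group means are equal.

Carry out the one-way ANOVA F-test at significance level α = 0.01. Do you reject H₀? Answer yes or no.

reject H₀: no

Group means [31.00, 35.75, 34.14], grand mean 34.038
SSB = Σnᵢ(x̄ᵢ−x̄)² = 99.854; SSW = ΣΣ(x−x̄ᵢ)² = 643.107
MSB = 99.854/2 = 49.9272; MSW = 643.107/23 = 27.9612
F = MSB/MSW = 1.7856
df = (2, 23)
p-value (upper-tail) = 0.19017
At α=0.01: p ≥ α → fail to reject H₀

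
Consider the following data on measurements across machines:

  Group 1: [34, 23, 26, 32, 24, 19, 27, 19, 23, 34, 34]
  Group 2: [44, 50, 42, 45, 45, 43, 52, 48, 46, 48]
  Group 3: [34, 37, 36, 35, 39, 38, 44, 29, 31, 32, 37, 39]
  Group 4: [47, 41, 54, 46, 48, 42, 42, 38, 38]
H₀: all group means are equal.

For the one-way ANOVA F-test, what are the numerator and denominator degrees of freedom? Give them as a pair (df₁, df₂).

k = 4 groups, N = 42 total
df = (k−1, N−k) = (4−1, 42−4) = (3, 38)

degrees of freedom = [3, 38]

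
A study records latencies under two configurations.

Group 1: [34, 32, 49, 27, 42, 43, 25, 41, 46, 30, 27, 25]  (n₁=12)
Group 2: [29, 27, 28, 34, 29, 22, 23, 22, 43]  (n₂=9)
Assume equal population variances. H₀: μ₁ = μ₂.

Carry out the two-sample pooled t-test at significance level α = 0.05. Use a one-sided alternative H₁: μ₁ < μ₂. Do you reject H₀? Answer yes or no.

reject H₀: no

x̄₁=35.083, s₁=8.681, n₁=12
x̄₂=28.556, s₂=6.692, n₂=9
s_p² = [11·8.681² + 8·6.692²]/19 = 62.4810
SE = √(s_p²·(1/12+1/9)) = 3.4856
t = (35.083−28.556)/3.4856 = 1.8728
df = 19
p-value (one-sided, H₁ less) = 0.96172
At α=0.05: p ≥ α → fail to reject H₀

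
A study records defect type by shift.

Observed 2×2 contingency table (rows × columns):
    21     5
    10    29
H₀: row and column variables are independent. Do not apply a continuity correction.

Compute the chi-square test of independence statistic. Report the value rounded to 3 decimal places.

test statistic = 19.005

Row totals [26, 39], col totals [31, 34], n=65
χ² = (21−12.40)²/12.40 + (5−13.60)²/13.60 + (10−18.60)²/18.60 + (29−20.40)²/20.40 = 19.0046
df = 1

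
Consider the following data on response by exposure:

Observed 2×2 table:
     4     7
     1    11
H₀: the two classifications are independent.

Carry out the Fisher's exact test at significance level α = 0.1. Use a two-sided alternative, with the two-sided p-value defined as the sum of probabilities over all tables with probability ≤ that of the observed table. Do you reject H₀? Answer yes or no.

reject H₀: no

Margins: r₁=11, r₂=12, c₁=5, c₂=18, n=23
p_obs = C(11,4)·C(12,1)/C(23,5); sum pmf over tables with pmf ≤ p_obs
p-value (two-sided) = 0.15495
At α=0.1: p ≥ α → fail to reject H₀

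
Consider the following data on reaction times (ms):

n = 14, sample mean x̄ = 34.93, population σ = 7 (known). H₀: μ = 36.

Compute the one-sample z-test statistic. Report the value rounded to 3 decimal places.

test statistic = -0.572

SE = σ/√n = 7/√14 = 1.8708
z = (x̄−μ₀)/SE = (34.93−36)/1.8708 = -0.5719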